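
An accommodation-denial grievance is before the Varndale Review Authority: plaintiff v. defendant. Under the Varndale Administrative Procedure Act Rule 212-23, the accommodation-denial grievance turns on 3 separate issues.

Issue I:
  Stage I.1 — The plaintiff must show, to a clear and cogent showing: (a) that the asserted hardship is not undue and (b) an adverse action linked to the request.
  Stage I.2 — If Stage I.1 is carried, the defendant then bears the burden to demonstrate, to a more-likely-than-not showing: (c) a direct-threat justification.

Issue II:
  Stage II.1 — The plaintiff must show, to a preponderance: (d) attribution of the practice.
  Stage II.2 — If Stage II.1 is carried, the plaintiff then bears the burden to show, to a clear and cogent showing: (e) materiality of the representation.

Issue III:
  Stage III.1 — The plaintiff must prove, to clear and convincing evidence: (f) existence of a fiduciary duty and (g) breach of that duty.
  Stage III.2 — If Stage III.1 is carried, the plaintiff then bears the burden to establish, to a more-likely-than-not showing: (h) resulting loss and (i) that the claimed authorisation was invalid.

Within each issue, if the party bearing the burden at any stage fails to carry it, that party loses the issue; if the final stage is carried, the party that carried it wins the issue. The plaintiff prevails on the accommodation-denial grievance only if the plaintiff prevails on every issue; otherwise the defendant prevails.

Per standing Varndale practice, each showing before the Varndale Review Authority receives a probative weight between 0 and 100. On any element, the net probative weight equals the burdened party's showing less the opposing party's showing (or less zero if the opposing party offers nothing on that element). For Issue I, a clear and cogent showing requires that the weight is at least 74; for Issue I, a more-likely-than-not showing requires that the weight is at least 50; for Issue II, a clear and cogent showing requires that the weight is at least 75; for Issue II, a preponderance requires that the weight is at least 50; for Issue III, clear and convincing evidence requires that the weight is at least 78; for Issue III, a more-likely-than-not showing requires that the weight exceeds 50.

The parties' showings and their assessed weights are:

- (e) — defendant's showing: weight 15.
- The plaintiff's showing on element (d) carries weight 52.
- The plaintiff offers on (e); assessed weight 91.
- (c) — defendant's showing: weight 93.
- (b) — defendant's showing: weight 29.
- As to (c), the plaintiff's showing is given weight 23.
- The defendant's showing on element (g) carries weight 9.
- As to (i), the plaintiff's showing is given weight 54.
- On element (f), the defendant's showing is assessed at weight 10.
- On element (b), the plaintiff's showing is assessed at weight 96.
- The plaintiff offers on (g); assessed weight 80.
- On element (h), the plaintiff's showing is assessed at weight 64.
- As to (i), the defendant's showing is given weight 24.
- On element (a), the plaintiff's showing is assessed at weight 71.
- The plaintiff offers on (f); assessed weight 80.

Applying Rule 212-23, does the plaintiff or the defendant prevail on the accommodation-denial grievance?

defendant

— Issue I —
Stage I.1 (plaintiff, a clear and cogent showing, weight is at least 74): (a) 71 < 74 — fails; (b) net 96−29=67 < 74 — fails.
  Stage I.1 not carried; the plaintiff fails its burden.
The analysis ends at Stage I.1; the defendant prevails on this issue.
— Issue II —
Stage II.1 (plaintiff, a preponderance, weight is at least 50): (d) 52 ≥ 50 — meets.
  Stage II.1 is satisfied; the plaintiff continues to bear the burden.
Stage II.2 (plaintiff, a clear and cogent showing, weight is at least 75): (e) net 91−15=76 ≥ 75 — meets.
  All elements met at the final stage.
Every stage carried; the plaintiff prevails on this issue.
— Issue III —
Stage III.1 (plaintiff, clear and convincing evidence, weight is at least 78): (f) net 80−10=70 < 78 — fails; (g) net 80−9=71 < 78 — fails.
  Stage III.1 not carried; the plaintiff fails its burden.
The defendant prevails on this issue.
Per-issue: Issue I → defendant; Issue II → plaintiff; Issue III → defendant. The plaintiff must prevail on every issue; overall, the defendant prevails.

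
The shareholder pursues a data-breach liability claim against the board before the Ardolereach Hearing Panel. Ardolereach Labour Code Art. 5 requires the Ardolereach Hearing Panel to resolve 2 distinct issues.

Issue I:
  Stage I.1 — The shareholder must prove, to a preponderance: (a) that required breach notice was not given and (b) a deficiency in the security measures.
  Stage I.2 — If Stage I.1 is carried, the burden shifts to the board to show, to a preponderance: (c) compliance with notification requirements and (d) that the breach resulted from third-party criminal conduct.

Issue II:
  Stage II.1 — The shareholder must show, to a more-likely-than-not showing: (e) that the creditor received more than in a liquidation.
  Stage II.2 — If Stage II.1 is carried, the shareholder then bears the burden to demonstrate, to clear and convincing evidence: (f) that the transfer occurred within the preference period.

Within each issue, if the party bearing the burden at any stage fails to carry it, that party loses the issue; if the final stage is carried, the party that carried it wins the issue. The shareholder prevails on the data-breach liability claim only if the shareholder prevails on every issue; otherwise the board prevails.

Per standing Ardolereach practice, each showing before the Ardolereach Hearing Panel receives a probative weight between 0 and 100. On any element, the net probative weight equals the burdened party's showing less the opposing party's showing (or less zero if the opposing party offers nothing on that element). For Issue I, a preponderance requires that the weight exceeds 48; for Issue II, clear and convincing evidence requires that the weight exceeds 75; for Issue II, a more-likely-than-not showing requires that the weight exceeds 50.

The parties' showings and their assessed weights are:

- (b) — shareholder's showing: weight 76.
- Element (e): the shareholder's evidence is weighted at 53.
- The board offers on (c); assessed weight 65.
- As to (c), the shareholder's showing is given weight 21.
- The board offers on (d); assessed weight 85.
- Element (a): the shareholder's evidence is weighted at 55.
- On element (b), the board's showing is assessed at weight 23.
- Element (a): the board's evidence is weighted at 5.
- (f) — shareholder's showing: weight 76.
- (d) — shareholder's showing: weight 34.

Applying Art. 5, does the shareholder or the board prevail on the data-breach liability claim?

shareholder

— Issue I —
Stage I.1 — burden on shareholder; standard: a preponderance (weight exceeds 48).
    (a): 55 − 5 = 50 > 48 [met]
    (b): 76 − 23 = 53 > 48 [met]
  All elements met. The burden passes to the board.
Stage I.2 — burden on board; standard: a preponderance (weight exceeds 48).
    (c): 65 − 21 = 44 ≤ 48 [not met]
    (d): 85 − 34 = 51 > 48 [met]
  The board does not carry Stage I.2.
The analysis ends at Stage I.2; the shareholder prevails on this issue.
— Issue II —
Stage II.1 — burden on shareholder; standard: a more-likely-than-not showing (weight exceeds 50).
    (e): 53 > 50 [met]
  All elements met. The shareholder retains the burden for Stage II.2.
Stage II.2 — burden on shareholder; standard: clear and convincing evidence (weight exceeds 75).
    (f): 76 > 75 [met]
  The shareholder carries the last stage.
With every stage satisfied, the shareholder prevails on this issue.
Per-issue: Issue I → shareholder; Issue II → shareholder. The shareholder must prevail on every issue; overall, the shareholder prevails.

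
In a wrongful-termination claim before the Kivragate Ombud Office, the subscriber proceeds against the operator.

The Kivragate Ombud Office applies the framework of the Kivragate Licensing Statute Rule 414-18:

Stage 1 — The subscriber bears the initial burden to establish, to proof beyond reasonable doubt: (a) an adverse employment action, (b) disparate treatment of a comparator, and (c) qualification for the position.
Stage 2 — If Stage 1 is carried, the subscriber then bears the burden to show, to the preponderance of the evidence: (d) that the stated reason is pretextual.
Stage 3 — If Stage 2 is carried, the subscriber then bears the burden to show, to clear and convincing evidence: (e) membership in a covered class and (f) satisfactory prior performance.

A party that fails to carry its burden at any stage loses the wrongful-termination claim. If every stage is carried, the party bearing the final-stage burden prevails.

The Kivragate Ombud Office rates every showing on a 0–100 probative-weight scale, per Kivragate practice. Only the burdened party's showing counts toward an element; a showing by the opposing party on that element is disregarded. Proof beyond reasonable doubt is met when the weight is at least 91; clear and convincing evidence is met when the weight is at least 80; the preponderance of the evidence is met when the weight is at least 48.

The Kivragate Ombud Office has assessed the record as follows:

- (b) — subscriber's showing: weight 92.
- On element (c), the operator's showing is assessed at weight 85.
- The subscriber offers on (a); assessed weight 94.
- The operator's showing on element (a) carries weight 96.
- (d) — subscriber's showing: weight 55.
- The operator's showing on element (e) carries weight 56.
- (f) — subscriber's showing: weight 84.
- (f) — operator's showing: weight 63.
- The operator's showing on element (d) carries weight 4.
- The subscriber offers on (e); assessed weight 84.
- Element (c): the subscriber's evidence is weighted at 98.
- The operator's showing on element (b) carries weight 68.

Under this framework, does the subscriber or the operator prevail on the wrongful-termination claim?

Stage 1 — burden on subscriber; standard: proof beyond reasonable doubt (weight is at least 91).
    (a): 94 (operator's 96 disregarded) ≥ 91 [met]
    (b): 92 (operator's 68 disregarded) ≥ 91 [met]
    (c): 98 (operator's 85 disregarded) ≥ 91 [met]
  Stage 1 is satisfied; the subscriber continues to bear the burden.
Stage 2 — burden on subscriber; standard: the preponderance of the evidence (weight is at least 48).
    (d): 55 (operator's 4 disregarded) ≥ 48 [met]
  All elements met. The subscriber retains the burden for Stage 3.
Stage 3 — burden on subscriber; standard: clear and convincing evidence (weight is at least 80).
    (e): 84 (operator's 56 disregarded) ≥ 80 [met]
    (f): 84 (operator's 63 disregarded) ≥ 80 [met]
  The subscriber carries the last stage.
All stages carried — the subscriber prevails.

subscriber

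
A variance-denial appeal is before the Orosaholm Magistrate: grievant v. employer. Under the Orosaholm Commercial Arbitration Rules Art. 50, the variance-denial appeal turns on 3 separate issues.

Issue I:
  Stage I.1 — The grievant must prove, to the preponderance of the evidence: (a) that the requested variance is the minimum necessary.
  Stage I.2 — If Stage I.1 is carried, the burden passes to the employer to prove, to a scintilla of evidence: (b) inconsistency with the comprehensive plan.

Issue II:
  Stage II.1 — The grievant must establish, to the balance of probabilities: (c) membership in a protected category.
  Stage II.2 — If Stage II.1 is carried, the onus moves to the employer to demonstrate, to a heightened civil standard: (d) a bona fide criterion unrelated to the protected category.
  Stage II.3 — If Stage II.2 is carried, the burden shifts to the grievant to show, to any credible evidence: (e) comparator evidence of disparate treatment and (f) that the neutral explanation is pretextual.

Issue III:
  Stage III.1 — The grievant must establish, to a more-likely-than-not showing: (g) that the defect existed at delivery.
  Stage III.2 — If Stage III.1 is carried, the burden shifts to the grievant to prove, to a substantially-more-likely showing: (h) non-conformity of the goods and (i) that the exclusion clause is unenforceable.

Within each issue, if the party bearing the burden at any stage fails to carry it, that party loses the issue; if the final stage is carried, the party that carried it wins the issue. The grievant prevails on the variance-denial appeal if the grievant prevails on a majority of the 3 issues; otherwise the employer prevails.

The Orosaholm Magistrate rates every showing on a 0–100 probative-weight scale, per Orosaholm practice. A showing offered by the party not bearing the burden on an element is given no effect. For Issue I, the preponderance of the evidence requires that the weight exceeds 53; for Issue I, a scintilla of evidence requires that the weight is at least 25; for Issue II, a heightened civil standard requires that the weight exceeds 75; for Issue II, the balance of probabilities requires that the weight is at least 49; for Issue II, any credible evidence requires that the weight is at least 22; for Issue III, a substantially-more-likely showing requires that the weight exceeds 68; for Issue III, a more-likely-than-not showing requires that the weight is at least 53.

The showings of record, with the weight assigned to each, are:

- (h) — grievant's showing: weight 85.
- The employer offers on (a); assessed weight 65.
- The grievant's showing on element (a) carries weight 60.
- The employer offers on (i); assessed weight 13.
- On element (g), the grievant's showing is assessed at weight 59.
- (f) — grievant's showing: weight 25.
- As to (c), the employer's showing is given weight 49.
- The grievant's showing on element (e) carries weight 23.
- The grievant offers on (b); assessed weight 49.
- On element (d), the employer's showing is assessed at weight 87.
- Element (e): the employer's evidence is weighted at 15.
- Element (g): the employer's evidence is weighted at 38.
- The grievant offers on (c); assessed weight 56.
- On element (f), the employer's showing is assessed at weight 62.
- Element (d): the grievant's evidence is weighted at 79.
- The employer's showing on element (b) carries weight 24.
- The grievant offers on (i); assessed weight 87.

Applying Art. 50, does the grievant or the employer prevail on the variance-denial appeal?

grievant

— Issue I —
Stage I.1 — burden on grievant; standard: the preponderance of the evidence (weight exceeds 53).
    (a): 60 (employer's 65 disregarded) > 53 [met]
  All elements met. The burden passes to the employer.
Stage I.2 — burden on employer; standard: a scintilla of evidence (weight is at least 25).
    (b): 24 (grievant's 49 disregarded) < 25 [not met]
  Not every element is met, so the employer fails to carry Stage I.2.
The grievant prevails on this issue.
— Issue II —
At Stage II.1 the grievant must meet the balance of probabilities (weight is at least 49): on (c) the weight is 56 (the employer's 49 is given no effect), ≥ 49, so (c) meets the standard.
  Stage II.1 is satisfied; the onus moves to the employer.
At Stage II.2 the employer must meet a heightened civil standard (weight exceeds 75): on (d) the weight is 87 (the grievant's 79 is given no effect), > 75, so (d) meets the standard.
  The employer carries Stage II.2; the grievant now bears the burden.
At Stage II.3 the grievant must meet any credible evidence (weight is at least 22): on (e) the weight is 23 (the employer's 15 is given no effect), ≥ 22, so (e) meets the standard; on (f) the weight is 25 (the employer's 62 is given no effect), ≥ 22, so (f) meets the standard.
  All elements met at the final stage.
With every stage satisfied, the grievant prevails on this issue.
— Issue III —
Stage III.1 — burden on grievant; standard: a more-likely-than-not showing (weight is at least 53).
    (g): 59 (employer's 38 disregarded) ≥ 53 [met]
  Stage III.1 carried; the burden remains with the grievant.
Stage III.2 — burden on grievant; standard: a substantially-more-likely showing (weight exceeds 68).
    (h): 85 > 68 [met]
    (i): 87 (employer's 13 disregarded) > 68 [met]
  The grievant carries the last stage.
With every stage satisfied, the grievant prevails on this issue.
Per-issue: Issue I → grievant; Issue II → grievant; Issue III → grievant. The grievant must prevail on a majority of issues; overall, the grievant prevails.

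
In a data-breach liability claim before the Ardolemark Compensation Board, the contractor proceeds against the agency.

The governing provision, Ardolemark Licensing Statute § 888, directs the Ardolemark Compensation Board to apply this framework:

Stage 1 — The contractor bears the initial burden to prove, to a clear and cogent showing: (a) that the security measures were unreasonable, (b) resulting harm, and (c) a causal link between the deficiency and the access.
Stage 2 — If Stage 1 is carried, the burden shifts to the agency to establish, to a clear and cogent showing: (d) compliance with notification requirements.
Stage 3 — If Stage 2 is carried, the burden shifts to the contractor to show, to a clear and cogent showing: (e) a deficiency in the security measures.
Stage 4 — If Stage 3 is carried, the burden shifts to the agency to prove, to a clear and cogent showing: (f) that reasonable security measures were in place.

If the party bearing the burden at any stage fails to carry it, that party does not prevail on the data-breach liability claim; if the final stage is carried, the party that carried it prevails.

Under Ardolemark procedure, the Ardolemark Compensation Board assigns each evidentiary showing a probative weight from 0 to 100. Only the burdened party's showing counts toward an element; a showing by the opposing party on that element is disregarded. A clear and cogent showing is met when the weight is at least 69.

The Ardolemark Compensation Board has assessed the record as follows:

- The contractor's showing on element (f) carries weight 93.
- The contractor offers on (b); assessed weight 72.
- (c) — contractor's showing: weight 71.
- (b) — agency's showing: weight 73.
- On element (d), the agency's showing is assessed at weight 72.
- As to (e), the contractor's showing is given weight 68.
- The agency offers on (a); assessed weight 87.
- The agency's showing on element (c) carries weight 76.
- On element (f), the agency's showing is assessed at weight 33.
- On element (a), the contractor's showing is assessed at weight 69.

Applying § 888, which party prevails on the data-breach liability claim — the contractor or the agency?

Stage 1 (contractor, a clear and cogent showing, weight is at least 69): (a) 69 (agency's 87 disregarded) ≥ 69 — meets; (b) 72 (agency's 73 disregarded) ≥ 69 — meets; (c) 71 (agency's 76 disregarded) ≥ 69 — meets.
  Stage 1 is satisfied; the onus moves to the agency.
Stage 2 (agency, a clear and cogent showing, weight is at least 69): (d) 72 ≥ 69 — meets.
  The agency carries Stage 2; the contractor now bears the burden.
Stage 3 (contractor, a clear and cogent showing, weight is at least 69): (e) 68 < 69 — fails.
  The contractor does not carry Stage 3.
So the agency prevails.

agency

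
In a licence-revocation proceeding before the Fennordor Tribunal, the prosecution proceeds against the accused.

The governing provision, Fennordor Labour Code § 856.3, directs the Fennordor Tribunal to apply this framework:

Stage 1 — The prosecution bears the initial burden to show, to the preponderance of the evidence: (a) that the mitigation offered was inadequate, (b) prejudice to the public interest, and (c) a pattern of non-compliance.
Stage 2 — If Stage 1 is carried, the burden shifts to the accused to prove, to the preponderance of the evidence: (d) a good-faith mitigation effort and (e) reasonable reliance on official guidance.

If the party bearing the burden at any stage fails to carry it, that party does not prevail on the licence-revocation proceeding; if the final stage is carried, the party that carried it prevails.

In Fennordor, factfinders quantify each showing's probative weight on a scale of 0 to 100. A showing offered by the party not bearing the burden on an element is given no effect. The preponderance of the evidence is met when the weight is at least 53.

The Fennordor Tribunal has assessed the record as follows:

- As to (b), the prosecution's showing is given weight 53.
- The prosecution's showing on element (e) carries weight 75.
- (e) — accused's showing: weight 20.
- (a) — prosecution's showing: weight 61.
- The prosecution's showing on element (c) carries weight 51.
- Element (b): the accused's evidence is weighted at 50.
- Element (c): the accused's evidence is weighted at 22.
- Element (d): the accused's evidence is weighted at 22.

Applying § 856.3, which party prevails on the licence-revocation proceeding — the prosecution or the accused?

Stage 1 (prosecution, the preponderance of the evidence, weight is at least 53): (a) 61 ≥ 53 — meets; (b) 53 (accused's 50 disregarded) ≥ 53 — meets; (c) 51 (accused's 22 disregarded) < 53 — fails.
  The prosecution does not carry Stage 1.
So the accused prevails.

accused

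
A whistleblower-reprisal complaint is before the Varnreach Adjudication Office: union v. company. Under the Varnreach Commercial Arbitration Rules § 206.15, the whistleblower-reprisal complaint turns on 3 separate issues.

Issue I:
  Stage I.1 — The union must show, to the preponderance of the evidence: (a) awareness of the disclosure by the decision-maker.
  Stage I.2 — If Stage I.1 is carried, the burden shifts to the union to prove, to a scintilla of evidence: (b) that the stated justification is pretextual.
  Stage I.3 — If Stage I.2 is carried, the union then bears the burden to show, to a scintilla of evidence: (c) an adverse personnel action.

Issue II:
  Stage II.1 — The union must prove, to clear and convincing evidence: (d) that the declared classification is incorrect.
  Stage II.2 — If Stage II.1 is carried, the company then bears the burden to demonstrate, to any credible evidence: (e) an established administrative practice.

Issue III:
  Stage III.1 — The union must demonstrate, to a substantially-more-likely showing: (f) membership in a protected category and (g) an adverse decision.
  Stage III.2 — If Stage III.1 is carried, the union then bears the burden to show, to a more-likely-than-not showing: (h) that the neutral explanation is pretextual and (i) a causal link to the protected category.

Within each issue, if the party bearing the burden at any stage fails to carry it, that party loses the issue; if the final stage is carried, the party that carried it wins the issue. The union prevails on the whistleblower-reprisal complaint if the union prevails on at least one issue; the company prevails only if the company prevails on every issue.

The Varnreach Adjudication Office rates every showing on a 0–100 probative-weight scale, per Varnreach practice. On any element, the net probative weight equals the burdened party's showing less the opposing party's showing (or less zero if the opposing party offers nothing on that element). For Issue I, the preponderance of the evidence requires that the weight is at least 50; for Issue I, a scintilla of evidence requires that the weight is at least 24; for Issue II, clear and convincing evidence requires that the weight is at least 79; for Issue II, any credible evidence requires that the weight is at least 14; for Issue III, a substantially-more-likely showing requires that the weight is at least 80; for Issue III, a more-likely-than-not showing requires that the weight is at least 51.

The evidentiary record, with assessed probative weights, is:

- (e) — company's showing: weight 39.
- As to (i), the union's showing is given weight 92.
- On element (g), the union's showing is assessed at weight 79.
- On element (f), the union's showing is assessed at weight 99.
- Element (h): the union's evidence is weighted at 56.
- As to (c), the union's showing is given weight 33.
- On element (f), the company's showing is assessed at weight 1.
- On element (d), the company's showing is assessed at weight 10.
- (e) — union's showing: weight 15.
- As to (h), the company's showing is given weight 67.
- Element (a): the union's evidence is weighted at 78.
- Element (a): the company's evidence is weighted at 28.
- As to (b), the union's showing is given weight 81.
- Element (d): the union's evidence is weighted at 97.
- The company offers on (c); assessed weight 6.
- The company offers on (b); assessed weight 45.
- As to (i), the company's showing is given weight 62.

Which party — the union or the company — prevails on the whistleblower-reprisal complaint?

union

— Issue I —
Stage I.1 (union, the preponderance of the evidence, weight is at least 50): (a) net 78−28=50 ≥ 50 — meets.
  Stage I.1 is satisfied; the union continues to bear the burden.
Stage I.2 (union, a scintilla of evidence, weight is at least 24): (b) net 81−45=36 ≥ 24 — meets.
  Stage I.2 is satisfied; the union continues to bear the burden.
Stage I.3 (union, a scintilla of evidence, weight is at least 24): (c) net 33−6=27 ≥ 24 — meets.
  The union carries the last stage.
All stages carried — the union prevails on this issue.
— Issue II —
Stage II.1 (union, clear and convincing evidence, weight is at least 79): (d) net 97−10=87 ≥ 79 — meets.
  All elements met. The burden passes to the company.
Stage II.2 (company, any credible evidence, weight is at least 14): (e) net 39−15=24 ≥ 14 — meets.
  Stage II.2 carried; the final stage is satisfied.
Every stage carried; the company prevails on this issue.
— Issue III —
Stage III.1 (union, a substantially-more-likely showing, weight is at least 80): (f) net 99−1=98 ≥ 80 — meets; (g) 79 < 80 — fails.
  Not every element is met, so the union fails to carry Stage III.1.
So the company prevails on this issue.
Per-issue: Issue I → union; Issue II → company; Issue III → company. The union must prevail on at least one issue; overall, the union prevails.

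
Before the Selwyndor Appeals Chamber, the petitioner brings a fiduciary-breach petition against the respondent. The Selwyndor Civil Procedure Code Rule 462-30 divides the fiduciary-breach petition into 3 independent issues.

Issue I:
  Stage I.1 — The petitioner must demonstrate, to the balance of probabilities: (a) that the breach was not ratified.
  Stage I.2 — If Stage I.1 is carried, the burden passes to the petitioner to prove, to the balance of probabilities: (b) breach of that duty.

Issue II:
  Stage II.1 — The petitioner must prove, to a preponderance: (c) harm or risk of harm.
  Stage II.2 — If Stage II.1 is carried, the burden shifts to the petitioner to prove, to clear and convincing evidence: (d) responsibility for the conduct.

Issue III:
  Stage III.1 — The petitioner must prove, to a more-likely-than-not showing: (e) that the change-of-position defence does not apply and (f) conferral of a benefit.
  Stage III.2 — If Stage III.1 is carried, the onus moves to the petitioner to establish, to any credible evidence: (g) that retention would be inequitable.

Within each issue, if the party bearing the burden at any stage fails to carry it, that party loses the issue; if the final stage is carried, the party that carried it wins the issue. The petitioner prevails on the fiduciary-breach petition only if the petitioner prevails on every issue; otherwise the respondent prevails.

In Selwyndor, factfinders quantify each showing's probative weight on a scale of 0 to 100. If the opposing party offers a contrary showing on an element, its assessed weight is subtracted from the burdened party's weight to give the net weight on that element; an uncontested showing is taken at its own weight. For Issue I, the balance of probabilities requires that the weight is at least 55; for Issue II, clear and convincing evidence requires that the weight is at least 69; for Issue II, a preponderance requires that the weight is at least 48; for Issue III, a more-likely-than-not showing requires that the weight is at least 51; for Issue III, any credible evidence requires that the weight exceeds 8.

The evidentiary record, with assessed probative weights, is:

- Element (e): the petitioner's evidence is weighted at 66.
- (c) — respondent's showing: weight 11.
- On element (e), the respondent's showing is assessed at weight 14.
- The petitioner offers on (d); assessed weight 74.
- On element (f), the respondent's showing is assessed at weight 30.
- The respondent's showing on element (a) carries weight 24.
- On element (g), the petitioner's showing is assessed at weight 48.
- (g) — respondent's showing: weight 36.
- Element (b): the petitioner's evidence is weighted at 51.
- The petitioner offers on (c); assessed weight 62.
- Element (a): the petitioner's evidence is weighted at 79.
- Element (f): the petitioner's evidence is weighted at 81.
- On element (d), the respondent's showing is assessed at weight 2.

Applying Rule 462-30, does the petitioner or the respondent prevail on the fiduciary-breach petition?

respondent

— Issue I —
Stage I.1 (petitioner, the balance of probabilities, weight is at least 55): (a) net 79−24=55 ≥ 55 — meets.
  All elements met. The petitioner retains the burden for Stage I.2.
Stage I.2 (petitioner, the balance of probabilities, weight is at least 55): (b) 51 < 55 — fails.
  Not every element is met, so the petitioner fails to carry Stage I.2.
The respondent prevails on this issue.
— Issue II —
Stage II.1 (petitioner, a preponderance, weight is at least 48): (c) net 62−11=51 ≥ 48 — meets.
  Stage II.1 carried; the burden remains with the petitioner.
Stage II.2 (petitioner, clear and convincing evidence, weight is at least 69): (d) net 74−2=72 ≥ 69 — meets.
  All elements met at the final stage.
Every stage carried; the petitioner prevails on this issue.
— Issue III —
Stage III.1 (petitioner, a more-likely-than-not showing, weight is at least 51): (e) net 66−14=52 ≥ 51 — meets; (f) net 81−30=51 ≥ 51 — meets.
  Stage III.1 is satisfied; the petitioner continues to bear the burden.
Stage III.2 (petitioner, any credible evidence, weight exceeds 8): (g) net 48−36=12 > 8 — meets.
  Stage III.2 carried; the final stage is satisfied.
With every stage satisfied, the petitioner prevails on this issue.
Per-issue: Issue I → respondent; Issue II → petitioner; Issue III → petitioner. The petitioner must prevail on every issue; overall, the respondent prevails.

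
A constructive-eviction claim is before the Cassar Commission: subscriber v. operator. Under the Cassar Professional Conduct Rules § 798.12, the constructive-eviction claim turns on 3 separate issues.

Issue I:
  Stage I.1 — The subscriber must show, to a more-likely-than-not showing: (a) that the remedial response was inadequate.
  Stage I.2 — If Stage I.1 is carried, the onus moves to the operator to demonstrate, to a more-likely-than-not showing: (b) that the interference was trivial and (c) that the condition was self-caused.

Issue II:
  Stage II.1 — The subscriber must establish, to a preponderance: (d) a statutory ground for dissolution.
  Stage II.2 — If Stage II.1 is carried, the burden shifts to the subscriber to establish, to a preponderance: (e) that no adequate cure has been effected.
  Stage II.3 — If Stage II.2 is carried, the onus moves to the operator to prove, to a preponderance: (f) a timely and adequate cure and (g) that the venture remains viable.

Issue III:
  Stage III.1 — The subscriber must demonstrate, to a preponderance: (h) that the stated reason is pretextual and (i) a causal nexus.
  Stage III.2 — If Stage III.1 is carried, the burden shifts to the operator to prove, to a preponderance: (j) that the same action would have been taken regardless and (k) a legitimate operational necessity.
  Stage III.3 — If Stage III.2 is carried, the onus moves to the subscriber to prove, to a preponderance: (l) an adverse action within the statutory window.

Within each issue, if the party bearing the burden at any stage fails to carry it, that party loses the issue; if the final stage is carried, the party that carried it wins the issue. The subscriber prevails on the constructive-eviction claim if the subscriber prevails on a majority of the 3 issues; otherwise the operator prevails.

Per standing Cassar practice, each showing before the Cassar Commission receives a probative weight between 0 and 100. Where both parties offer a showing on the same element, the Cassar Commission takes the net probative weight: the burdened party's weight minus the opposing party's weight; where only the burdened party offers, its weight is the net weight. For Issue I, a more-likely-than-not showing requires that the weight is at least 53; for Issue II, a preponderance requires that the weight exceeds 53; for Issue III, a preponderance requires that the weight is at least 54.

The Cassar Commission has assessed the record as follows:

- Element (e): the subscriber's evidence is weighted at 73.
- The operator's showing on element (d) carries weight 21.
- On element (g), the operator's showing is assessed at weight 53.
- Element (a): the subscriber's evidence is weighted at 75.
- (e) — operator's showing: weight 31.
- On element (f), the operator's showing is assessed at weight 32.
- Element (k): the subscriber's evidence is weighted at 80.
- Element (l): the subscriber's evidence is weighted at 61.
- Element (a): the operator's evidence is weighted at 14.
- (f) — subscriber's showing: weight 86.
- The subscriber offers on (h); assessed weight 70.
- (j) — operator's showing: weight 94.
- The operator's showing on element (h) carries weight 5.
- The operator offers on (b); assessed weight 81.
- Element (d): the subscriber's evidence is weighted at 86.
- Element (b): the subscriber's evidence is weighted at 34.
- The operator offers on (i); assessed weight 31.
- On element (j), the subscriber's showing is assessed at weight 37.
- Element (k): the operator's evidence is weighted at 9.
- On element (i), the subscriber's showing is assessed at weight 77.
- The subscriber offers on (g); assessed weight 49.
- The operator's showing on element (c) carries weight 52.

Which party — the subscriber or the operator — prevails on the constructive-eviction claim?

— Issue I —
Stage I.1 (subscriber, a more-likely-than-not showing, weight is at least 53): (a) net 75−14=61 ≥ 53 — meets.
  The subscriber carries Stage I.1; the operator now bears the burden.
Stage I.2 (operator, a more-likely-than-not showing, weight is at least 53): (b) net 81−34=47 < 53 — fails; (c) 52 < 53 — fails.
  Stage I.2 not carried; the operator fails its burden.
So the subscriber prevails on this issue.
— Issue II —
At Stage II.1 the subscriber must meet a preponderance (weight exceeds 53): on (d) the weight is 86 less the opposing 21 gives net 65, which does exceed 53, so (d) meets the standard.
  All elements met. The subscriber retains the burden for Stage II.2.
At Stage II.2 the subscriber must meet a preponderance (weight exceeds 53): on (e) the weight is 73 less the opposing 31 gives net 42, which does not exceed 53, so (e) does not meet the standard.
  Not every element is met, so the subscriber fails to carry Stage II.2.
So the operator prevails on this issue.
— Issue III —
At Stage III.1 the subscriber must meet a preponderance (weight is at least 54): on (h) the weight is 70 less the opposing 5 gives net 65, which does reach 54, so (h) meets the standard; on (i) the weight is 77 less the opposing 31 gives net 46, < 54, so (i) does not meet the standard.
  The subscriber does not carry Stage III.1.
The analysis ends at Stage III.1; the operator prevails on this issue.
Per-issue: Issue I → subscriber; Issue II → operator; Issue III → operator. The subscriber must prevail on a majority of issues; overall, the operator prevails.

operator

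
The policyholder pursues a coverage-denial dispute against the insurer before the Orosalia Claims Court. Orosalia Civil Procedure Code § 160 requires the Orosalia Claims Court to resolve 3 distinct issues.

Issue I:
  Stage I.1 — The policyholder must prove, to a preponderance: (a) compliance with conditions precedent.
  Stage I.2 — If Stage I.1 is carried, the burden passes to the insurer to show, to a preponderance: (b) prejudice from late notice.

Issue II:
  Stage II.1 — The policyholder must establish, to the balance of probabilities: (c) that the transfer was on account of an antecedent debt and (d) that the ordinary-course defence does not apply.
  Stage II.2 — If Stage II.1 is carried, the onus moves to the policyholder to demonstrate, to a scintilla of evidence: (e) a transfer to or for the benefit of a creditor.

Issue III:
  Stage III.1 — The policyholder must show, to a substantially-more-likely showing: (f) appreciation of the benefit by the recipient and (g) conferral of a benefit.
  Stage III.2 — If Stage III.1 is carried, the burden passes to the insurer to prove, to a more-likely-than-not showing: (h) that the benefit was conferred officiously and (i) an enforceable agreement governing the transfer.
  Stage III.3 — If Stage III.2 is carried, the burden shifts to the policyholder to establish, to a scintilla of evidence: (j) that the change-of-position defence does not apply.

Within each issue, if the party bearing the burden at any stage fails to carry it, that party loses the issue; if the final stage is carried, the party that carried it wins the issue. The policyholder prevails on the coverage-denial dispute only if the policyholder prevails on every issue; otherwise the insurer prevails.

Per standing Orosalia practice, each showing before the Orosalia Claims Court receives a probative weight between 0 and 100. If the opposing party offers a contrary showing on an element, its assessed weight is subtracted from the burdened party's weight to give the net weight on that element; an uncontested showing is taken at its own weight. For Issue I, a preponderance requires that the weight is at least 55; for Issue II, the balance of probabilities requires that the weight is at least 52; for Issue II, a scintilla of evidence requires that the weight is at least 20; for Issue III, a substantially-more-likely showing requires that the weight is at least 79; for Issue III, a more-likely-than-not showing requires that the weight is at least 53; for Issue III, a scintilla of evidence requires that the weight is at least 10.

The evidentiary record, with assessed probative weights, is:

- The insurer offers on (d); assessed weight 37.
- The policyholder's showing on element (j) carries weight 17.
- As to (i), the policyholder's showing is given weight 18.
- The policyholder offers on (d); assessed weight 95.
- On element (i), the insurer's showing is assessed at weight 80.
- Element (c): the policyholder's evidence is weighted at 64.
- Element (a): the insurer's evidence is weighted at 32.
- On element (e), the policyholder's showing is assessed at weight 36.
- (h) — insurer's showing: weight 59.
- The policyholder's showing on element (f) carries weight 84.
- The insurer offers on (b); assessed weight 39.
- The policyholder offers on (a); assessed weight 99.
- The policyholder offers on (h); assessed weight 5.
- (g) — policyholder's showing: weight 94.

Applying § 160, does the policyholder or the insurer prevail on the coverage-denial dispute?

policyholder

— Issue I —
Stage I.1 (policyholder, a preponderance, weight is at least 55): (a) net 99−32=67 ≥ 55 — meets.
  All elements met. The burden passes to the insurer.
Stage I.2 (insurer, a preponderance, weight is at least 55): (b) 39 < 55 — fails.
  Stage I.2 not carried; the insurer fails its burden.
The policyholder prevails on this issue.
— Issue II —
At Stage II.1 the policyholder must meet the balance of probabilities (weight is at least 52): on (c) the weight is 64, ≥ 52, so (c) meets the standard; on (d) the weight is 95 less the opposing 37 gives net 58, which does reach 52, so (d) meets the standard.
  Stage II.1 carried; the burden remains with the policyholder.
At Stage II.2 the policyholder must meet a scintilla of evidence (weight is at least 20): on (e) the weight is 36, which does reach 20, so (e) meets the standard.
  Stage II.2 carried; the final stage is satisfied.
With every stage satisfied, the policyholder prevails on this issue.
— Issue III —
Stage III.1 — burden on policyholder; standard: a substantially-more-likely showing (weight is at least 79).
    (f): 84 ≥ 79 [met]
    (g): 94 ≥ 79 [met]
  Stage III.1 is satisfied; the onus moves to the insurer.
Stage III.2 — burden on insurer; standard: a more-likely-than-not showing (weight is at least 53).
    (h): 59 − 5 = 54 ≥ 53 [met]
    (i): 80 − 18 = 62 ≥ 53 [met]
  All elements met. The burden passes to the policyholder.
Stage III.3 — burden on policyholder; standard: a scintilla of evidence (weight is at least 10).
    (j): 17 ≥ 10 [met]
  The policyholder carries the last stage.
Every stage carried; the policyholder prevails on this issue.
Per-issue: Issue I → policyholder; Issue II → policyholder; Issue III → policyholder. The policyholder must prevail on every issue; overall, the policyholder prevails.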